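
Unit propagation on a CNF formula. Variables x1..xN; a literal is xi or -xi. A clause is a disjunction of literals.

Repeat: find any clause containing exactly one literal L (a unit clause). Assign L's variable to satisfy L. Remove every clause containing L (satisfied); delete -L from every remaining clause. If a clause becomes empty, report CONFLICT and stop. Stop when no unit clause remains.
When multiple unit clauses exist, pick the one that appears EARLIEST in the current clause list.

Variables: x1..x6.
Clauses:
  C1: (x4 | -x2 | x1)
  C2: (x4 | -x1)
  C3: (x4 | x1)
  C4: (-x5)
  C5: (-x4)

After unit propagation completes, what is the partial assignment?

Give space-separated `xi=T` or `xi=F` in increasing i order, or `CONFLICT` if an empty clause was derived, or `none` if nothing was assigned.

Answer: CONFLICT

Derivation:
unit clause [-5] forces x5=F; simplify:
  satisfied 1 clause(s); 4 remain; assigned so far: [5]
unit clause [-4] forces x4=F; simplify:
  drop 4 from [4, -2, 1] -> [-2, 1]
  drop 4 from [4, -1] -> [-1]
  drop 4 from [4, 1] -> [1]
  satisfied 1 clause(s); 3 remain; assigned so far: [4, 5]
unit clause [-1] forces x1=F; simplify:
  drop 1 from [-2, 1] -> [-2]
  drop 1 from [1] -> [] (empty!)
  satisfied 1 clause(s); 2 remain; assigned so far: [1, 4, 5]
CONFLICT (empty clause)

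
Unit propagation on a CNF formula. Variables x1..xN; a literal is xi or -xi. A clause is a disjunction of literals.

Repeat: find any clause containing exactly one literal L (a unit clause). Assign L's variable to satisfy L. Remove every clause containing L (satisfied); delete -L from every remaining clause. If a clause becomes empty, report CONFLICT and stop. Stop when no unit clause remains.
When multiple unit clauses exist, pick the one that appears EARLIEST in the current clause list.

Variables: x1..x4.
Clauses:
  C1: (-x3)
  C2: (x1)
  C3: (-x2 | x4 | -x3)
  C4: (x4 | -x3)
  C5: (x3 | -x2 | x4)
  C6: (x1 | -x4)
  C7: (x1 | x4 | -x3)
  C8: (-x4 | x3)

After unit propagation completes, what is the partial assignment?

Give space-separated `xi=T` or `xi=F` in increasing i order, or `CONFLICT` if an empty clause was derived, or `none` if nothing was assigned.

unit clause [-3] forces x3=F; simplify:
  drop 3 from [3, -2, 4] -> [-2, 4]
  drop 3 from [-4, 3] -> [-4]
  satisfied 4 clause(s); 4 remain; assigned so far: [3]
unit clause [1] forces x1=T; simplify:
  satisfied 2 clause(s); 2 remain; assigned so far: [1, 3]
unit clause [-4] forces x4=F; simplify:
  drop 4 from [-2, 4] -> [-2]
  satisfied 1 clause(s); 1 remain; assigned so far: [1, 3, 4]
unit clause [-2] forces x2=F; simplify:
  satisfied 1 clause(s); 0 remain; assigned so far: [1, 2, 3, 4]

Answer: x1=T x2=F x3=F x4=F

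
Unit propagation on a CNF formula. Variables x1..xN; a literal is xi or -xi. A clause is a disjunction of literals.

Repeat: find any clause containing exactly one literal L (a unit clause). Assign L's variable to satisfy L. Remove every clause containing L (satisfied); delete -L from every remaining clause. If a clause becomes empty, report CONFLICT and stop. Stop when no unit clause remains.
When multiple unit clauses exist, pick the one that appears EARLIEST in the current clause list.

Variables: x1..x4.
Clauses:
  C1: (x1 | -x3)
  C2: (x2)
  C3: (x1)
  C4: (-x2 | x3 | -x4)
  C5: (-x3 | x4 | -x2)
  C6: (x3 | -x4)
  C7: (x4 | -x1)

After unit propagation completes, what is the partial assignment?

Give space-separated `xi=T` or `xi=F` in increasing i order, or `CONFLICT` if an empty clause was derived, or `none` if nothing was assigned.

Answer: x1=T x2=T x3=T x4=T

Derivation:
unit clause [2] forces x2=T; simplify:
  drop -2 from [-2, 3, -4] -> [3, -4]
  drop -2 from [-3, 4, -2] -> [-3, 4]
  satisfied 1 clause(s); 6 remain; assigned so far: [2]
unit clause [1] forces x1=T; simplify:
  drop -1 from [4, -1] -> [4]
  satisfied 2 clause(s); 4 remain; assigned so far: [1, 2]
unit clause [4] forces x4=T; simplify:
  drop -4 from [3, -4] -> [3]
  drop -4 from [3, -4] -> [3]
  satisfied 2 clause(s); 2 remain; assigned so far: [1, 2, 4]
unit clause [3] forces x3=T; simplify:
  satisfied 2 clause(s); 0 remain; assigned so far: [1, 2, 3, 4]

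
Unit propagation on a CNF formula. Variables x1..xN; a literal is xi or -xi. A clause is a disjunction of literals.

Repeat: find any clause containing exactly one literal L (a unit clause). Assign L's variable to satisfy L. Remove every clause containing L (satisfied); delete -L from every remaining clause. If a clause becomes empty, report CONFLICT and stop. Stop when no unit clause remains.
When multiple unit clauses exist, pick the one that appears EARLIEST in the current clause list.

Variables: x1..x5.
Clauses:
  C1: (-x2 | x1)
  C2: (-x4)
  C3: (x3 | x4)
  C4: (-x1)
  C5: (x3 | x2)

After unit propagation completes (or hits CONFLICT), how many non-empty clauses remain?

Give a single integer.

Answer: 0

Derivation:
unit clause [-4] forces x4=F; simplify:
  drop 4 from [3, 4] -> [3]
  satisfied 1 clause(s); 4 remain; assigned so far: [4]
unit clause [3] forces x3=T; simplify:
  satisfied 2 clause(s); 2 remain; assigned so far: [3, 4]
unit clause [-1] forces x1=F; simplify:
  drop 1 from [-2, 1] -> [-2]
  satisfied 1 clause(s); 1 remain; assigned so far: [1, 3, 4]
unit clause [-2] forces x2=F; simplify:
  satisfied 1 clause(s); 0 remain; assigned so far: [1, 2, 3, 4]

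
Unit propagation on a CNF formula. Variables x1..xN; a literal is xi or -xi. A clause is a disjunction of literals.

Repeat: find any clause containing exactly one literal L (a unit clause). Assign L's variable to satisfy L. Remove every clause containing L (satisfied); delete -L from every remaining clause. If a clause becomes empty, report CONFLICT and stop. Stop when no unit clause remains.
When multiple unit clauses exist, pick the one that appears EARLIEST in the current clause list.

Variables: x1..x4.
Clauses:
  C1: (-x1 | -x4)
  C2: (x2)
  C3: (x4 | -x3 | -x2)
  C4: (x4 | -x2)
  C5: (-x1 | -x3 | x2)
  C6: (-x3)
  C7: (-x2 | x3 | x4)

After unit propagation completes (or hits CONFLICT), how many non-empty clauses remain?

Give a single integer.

Answer: 0

Derivation:
unit clause [2] forces x2=T; simplify:
  drop -2 from [4, -3, -2] -> [4, -3]
  drop -2 from [4, -2] -> [4]
  drop -2 from [-2, 3, 4] -> [3, 4]
  satisfied 2 clause(s); 5 remain; assigned so far: [2]
unit clause [4] forces x4=T; simplify:
  drop -4 from [-1, -4] -> [-1]
  satisfied 3 clause(s); 2 remain; assigned so far: [2, 4]
unit clause [-1] forces x1=F; simplify:
  satisfied 1 clause(s); 1 remain; assigned so far: [1, 2, 4]
unit clause [-3] forces x3=F; simplify:
  satisfied 1 clause(s); 0 remain; assigned so far: [1, 2, 3, 4]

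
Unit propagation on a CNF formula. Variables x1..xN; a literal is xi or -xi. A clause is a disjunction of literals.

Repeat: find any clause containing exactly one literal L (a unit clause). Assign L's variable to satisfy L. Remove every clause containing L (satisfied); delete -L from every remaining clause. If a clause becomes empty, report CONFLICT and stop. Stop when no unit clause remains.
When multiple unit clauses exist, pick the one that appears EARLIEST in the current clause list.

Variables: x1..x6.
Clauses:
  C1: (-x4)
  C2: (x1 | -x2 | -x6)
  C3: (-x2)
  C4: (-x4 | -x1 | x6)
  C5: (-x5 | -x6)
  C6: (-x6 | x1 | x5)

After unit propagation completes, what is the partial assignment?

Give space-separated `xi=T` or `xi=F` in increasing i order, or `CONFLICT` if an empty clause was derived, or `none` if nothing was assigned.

unit clause [-4] forces x4=F; simplify:
  satisfied 2 clause(s); 4 remain; assigned so far: [4]
unit clause [-2] forces x2=F; simplify:
  satisfied 2 clause(s); 2 remain; assigned so far: [2, 4]

Answer: x2=F x4=F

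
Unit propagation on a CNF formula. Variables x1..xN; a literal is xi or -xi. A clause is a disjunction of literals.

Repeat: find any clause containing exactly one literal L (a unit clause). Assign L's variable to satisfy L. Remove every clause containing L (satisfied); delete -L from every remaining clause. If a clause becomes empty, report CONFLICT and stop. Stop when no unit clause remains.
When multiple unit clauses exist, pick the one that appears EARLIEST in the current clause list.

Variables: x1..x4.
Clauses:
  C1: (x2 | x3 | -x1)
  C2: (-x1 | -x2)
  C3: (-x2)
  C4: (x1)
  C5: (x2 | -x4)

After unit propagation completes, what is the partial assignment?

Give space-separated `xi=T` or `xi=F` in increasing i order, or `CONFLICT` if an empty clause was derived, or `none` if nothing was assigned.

unit clause [-2] forces x2=F; simplify:
  drop 2 from [2, 3, -1] -> [3, -1]
  drop 2 from [2, -4] -> [-4]
  satisfied 2 clause(s); 3 remain; assigned so far: [2]
unit clause [1] forces x1=T; simplify:
  drop -1 from [3, -1] -> [3]
  satisfied 1 clause(s); 2 remain; assigned so far: [1, 2]
unit clause [3] forces x3=T; simplify:
  satisfied 1 clause(s); 1 remain; assigned so far: [1, 2, 3]
unit clause [-4] forces x4=F; simplify:
  satisfied 1 clause(s); 0 remain; assigned so far: [1, 2, 3, 4]

Answer: x1=T x2=F x3=T x4=F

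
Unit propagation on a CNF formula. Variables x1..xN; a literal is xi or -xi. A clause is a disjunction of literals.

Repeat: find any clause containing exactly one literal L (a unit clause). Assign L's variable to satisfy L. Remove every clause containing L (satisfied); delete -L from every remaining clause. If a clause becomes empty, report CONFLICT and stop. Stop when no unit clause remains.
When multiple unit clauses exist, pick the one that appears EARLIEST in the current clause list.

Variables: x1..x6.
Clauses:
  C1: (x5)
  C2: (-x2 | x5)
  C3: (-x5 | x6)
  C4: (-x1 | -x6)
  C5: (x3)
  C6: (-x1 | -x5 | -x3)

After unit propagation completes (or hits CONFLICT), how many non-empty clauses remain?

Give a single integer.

Answer: 0

Derivation:
unit clause [5] forces x5=T; simplify:
  drop -5 from [-5, 6] -> [6]
  drop -5 from [-1, -5, -3] -> [-1, -3]
  satisfied 2 clause(s); 4 remain; assigned so far: [5]
unit clause [6] forces x6=T; simplify:
  drop -6 from [-1, -6] -> [-1]
  satisfied 1 clause(s); 3 remain; assigned so far: [5, 6]
unit clause [-1] forces x1=F; simplify:
  satisfied 2 clause(s); 1 remain; assigned so far: [1, 5, 6]
unit clause [3] forces x3=T; simplify:
  satisfied 1 clause(s); 0 remain; assigned so far: [1, 3, 5, 6]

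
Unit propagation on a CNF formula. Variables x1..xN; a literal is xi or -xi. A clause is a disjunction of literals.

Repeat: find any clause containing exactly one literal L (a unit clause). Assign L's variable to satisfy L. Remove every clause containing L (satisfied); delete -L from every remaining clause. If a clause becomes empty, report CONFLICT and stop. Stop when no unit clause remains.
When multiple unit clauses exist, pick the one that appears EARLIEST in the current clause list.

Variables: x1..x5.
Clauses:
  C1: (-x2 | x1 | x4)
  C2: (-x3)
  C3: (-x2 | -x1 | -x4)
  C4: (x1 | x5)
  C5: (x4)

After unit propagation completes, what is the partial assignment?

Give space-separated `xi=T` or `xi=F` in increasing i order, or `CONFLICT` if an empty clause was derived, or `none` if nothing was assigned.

unit clause [-3] forces x3=F; simplify:
  satisfied 1 clause(s); 4 remain; assigned so far: [3]
unit clause [4] forces x4=T; simplify:
  drop -4 from [-2, -1, -4] -> [-2, -1]
  satisfied 2 clause(s); 2 remain; assigned so far: [3, 4]

Answer: x3=F x4=T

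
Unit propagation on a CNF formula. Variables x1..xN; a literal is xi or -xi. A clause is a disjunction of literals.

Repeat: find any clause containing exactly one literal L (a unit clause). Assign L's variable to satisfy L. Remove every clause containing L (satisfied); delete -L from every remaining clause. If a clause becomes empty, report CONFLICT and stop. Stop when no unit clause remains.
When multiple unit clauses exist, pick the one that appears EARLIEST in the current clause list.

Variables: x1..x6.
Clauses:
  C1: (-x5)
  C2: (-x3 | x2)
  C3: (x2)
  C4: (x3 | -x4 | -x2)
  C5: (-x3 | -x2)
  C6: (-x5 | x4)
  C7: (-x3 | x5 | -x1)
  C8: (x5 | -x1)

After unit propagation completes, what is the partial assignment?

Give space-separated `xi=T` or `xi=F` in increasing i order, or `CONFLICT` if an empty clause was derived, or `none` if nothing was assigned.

unit clause [-5] forces x5=F; simplify:
  drop 5 from [-3, 5, -1] -> [-3, -1]
  drop 5 from [5, -1] -> [-1]
  satisfied 2 clause(s); 6 remain; assigned so far: [5]
unit clause [2] forces x2=T; simplify:
  drop -2 from [3, -4, -2] -> [3, -4]
  drop -2 from [-3, -2] -> [-3]
  satisfied 2 clause(s); 4 remain; assigned so far: [2, 5]
unit clause [-3] forces x3=F; simplify:
  drop 3 from [3, -4] -> [-4]
  satisfied 2 clause(s); 2 remain; assigned so far: [2, 3, 5]
unit clause [-4] forces x4=F; simplify:
  satisfied 1 clause(s); 1 remain; assigned so far: [2, 3, 4, 5]
unit clause [-1] forces x1=F; simplify:
  satisfied 1 clause(s); 0 remain; assigned so far: [1, 2, 3, 4, 5]

Answer: x1=F x2=T x3=F x4=F x5=F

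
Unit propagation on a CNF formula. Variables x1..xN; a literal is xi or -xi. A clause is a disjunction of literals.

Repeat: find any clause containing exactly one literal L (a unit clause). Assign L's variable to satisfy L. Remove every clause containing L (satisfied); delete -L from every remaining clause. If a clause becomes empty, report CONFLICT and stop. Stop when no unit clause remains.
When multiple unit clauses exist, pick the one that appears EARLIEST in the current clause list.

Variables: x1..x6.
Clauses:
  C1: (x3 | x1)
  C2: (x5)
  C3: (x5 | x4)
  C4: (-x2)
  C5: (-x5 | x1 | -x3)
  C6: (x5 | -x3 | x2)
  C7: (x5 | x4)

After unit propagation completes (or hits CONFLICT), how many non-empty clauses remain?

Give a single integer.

unit clause [5] forces x5=T; simplify:
  drop -5 from [-5, 1, -3] -> [1, -3]
  satisfied 4 clause(s); 3 remain; assigned so far: [5]
unit clause [-2] forces x2=F; simplify:
  satisfied 1 clause(s); 2 remain; assigned so far: [2, 5]

Answer: 2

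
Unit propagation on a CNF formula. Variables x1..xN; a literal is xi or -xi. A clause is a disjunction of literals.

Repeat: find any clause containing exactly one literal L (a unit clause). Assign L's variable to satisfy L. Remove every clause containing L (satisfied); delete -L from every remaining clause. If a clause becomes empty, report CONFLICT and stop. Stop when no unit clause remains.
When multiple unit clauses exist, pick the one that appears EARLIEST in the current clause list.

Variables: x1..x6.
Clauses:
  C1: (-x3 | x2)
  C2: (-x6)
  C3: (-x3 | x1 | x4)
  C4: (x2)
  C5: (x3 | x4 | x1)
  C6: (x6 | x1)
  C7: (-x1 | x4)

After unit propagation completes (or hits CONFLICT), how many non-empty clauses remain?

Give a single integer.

unit clause [-6] forces x6=F; simplify:
  drop 6 from [6, 1] -> [1]
  satisfied 1 clause(s); 6 remain; assigned so far: [6]
unit clause [2] forces x2=T; simplify:
  satisfied 2 clause(s); 4 remain; assigned so far: [2, 6]
unit clause [1] forces x1=T; simplify:
  drop -1 from [-1, 4] -> [4]
  satisfied 3 clause(s); 1 remain; assigned so far: [1, 2, 6]
unit clause [4] forces x4=T; simplify:
  satisfied 1 clause(s); 0 remain; assigned so far: [1, 2, 4, 6]

Answer: 0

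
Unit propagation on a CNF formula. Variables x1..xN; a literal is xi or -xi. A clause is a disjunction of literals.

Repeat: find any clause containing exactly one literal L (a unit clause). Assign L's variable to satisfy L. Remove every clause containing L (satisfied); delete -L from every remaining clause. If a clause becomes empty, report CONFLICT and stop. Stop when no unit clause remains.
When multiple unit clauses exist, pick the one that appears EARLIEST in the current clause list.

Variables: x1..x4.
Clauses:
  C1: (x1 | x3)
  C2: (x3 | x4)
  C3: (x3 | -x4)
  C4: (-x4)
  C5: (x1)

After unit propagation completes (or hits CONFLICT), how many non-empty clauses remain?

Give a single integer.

Answer: 0

Derivation:
unit clause [-4] forces x4=F; simplify:
  drop 4 from [3, 4] -> [3]
  satisfied 2 clause(s); 3 remain; assigned so far: [4]
unit clause [3] forces x3=T; simplify:
  satisfied 2 clause(s); 1 remain; assigned so far: [3, 4]
unit clause [1] forces x1=T; simplify:
  satisfied 1 clause(s); 0 remain; assigned so far: [1, 3, 4]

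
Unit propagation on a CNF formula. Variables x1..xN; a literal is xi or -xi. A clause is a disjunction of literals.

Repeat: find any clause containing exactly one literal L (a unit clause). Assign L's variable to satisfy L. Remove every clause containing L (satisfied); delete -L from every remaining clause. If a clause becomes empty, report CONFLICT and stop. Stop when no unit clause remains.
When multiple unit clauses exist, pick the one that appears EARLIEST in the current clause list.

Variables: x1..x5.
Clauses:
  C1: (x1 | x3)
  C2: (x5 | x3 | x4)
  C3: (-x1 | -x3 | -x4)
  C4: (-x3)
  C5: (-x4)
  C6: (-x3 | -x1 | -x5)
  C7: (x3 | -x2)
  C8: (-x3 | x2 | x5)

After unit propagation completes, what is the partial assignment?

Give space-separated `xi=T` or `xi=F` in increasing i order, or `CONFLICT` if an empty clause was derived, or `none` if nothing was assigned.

unit clause [-3] forces x3=F; simplify:
  drop 3 from [1, 3] -> [1]
  drop 3 from [5, 3, 4] -> [5, 4]
  drop 3 from [3, -2] -> [-2]
  satisfied 4 clause(s); 4 remain; assigned so far: [3]
unit clause [1] forces x1=T; simplify:
  satisfied 1 clause(s); 3 remain; assigned so far: [1, 3]
unit clause [-4] forces x4=F; simplify:
  drop 4 from [5, 4] -> [5]
  satisfied 1 clause(s); 2 remain; assigned so far: [1, 3, 4]
unit clause [5] forces x5=T; simplify:
  satisfied 1 clause(s); 1 remain; assigned so far: [1, 3, 4, 5]
unit clause [-2] forces x2=F; simplify:
  satisfied 1 clause(s); 0 remain; assigned so far: [1, 2, 3, 4, 5]

Answer: x1=T x2=F x3=F x4=F x5=T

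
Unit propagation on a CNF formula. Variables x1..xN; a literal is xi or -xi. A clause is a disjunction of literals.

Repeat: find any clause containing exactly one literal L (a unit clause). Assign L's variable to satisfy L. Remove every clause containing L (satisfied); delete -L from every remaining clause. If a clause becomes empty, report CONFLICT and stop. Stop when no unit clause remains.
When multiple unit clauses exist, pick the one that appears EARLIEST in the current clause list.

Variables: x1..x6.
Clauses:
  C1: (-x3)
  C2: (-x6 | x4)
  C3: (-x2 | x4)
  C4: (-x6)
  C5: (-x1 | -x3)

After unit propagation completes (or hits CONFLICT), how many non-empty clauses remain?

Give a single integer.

Answer: 1

Derivation:
unit clause [-3] forces x3=F; simplify:
  satisfied 2 clause(s); 3 remain; assigned so far: [3]
unit clause [-6] forces x6=F; simplify:
  satisfied 2 clause(s); 1 remain; assigned so far: [3, 6]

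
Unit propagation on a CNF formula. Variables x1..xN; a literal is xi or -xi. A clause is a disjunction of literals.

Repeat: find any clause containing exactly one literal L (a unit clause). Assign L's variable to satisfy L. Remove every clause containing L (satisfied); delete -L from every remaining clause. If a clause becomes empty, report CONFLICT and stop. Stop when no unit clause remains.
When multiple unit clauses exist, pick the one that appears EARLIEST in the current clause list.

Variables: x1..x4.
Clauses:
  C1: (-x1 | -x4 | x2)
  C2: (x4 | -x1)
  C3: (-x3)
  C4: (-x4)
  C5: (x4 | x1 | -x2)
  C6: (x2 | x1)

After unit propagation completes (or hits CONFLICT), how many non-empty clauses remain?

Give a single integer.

unit clause [-3] forces x3=F; simplify:
  satisfied 1 clause(s); 5 remain; assigned so far: [3]
unit clause [-4] forces x4=F; simplify:
  drop 4 from [4, -1] -> [-1]
  drop 4 from [4, 1, -2] -> [1, -2]
  satisfied 2 clause(s); 3 remain; assigned so far: [3, 4]
unit clause [-1] forces x1=F; simplify:
  drop 1 from [1, -2] -> [-2]
  drop 1 from [2, 1] -> [2]
  satisfied 1 clause(s); 2 remain; assigned so far: [1, 3, 4]
unit clause [-2] forces x2=F; simplify:
  drop 2 from [2] -> [] (empty!)
  satisfied 1 clause(s); 1 remain; assigned so far: [1, 2, 3, 4]
CONFLICT (empty clause)

Answer: 0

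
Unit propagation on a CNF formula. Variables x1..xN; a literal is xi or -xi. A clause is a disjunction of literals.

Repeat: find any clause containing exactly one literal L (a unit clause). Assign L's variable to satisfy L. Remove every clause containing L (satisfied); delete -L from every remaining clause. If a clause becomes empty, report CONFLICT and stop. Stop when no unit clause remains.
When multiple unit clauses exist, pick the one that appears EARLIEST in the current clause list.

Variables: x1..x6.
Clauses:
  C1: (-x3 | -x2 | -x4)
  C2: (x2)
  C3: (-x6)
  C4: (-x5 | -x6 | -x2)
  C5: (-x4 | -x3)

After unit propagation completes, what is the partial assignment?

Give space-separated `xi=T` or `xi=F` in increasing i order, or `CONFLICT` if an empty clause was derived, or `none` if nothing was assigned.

unit clause [2] forces x2=T; simplify:
  drop -2 from [-3, -2, -4] -> [-3, -4]
  drop -2 from [-5, -6, -2] -> [-5, -6]
  satisfied 1 clause(s); 4 remain; assigned so far: [2]
unit clause [-6] forces x6=F; simplify:
  satisfied 2 clause(s); 2 remain; assigned so far: [2, 6]

Answer: x2=T x6=F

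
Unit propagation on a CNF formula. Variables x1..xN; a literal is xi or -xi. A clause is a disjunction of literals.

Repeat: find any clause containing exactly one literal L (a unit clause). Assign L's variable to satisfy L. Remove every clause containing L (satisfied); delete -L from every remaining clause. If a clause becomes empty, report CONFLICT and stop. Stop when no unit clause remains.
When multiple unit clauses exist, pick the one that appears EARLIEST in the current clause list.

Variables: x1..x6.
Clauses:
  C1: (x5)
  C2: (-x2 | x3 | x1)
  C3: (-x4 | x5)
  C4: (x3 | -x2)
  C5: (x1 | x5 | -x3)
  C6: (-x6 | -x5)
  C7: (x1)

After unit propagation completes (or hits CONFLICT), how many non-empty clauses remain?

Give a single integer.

unit clause [5] forces x5=T; simplify:
  drop -5 from [-6, -5] -> [-6]
  satisfied 3 clause(s); 4 remain; assigned so far: [5]
unit clause [-6] forces x6=F; simplify:
  satisfied 1 clause(s); 3 remain; assigned so far: [5, 6]
unit clause [1] forces x1=T; simplify:
  satisfied 2 clause(s); 1 remain; assigned so far: [1, 5, 6]

Answer: 1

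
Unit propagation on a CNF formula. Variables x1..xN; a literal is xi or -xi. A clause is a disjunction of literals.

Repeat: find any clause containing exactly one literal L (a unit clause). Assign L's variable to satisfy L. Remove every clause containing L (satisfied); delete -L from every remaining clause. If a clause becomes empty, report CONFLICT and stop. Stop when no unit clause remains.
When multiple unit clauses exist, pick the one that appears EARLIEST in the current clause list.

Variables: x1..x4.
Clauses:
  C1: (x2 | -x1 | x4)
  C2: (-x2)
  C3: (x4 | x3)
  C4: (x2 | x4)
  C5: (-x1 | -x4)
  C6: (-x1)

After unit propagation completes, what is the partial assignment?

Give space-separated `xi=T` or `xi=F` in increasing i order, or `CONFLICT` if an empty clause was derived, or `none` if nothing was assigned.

Answer: x1=F x2=F x4=T

Derivation:
unit clause [-2] forces x2=F; simplify:
  drop 2 from [2, -1, 4] -> [-1, 4]
  drop 2 from [2, 4] -> [4]
  satisfied 1 clause(s); 5 remain; assigned so far: [2]
unit clause [4] forces x4=T; simplify:
  drop -4 from [-1, -4] -> [-1]
  satisfied 3 clause(s); 2 remain; assigned so far: [2, 4]
unit clause [-1] forces x1=F; simplify:
  satisfied 2 clause(s); 0 remain; assigned so far: [1, 2, 4]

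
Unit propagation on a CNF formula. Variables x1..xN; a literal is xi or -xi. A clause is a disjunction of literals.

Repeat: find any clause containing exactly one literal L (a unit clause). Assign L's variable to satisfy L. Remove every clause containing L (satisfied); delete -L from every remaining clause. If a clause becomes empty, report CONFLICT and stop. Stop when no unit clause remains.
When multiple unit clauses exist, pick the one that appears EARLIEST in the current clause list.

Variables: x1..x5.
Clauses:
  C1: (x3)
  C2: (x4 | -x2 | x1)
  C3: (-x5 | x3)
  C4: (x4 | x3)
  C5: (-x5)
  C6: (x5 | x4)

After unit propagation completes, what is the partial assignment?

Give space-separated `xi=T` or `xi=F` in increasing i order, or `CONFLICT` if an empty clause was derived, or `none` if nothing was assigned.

Answer: x3=T x4=T x5=F

Derivation:
unit clause [3] forces x3=T; simplify:
  satisfied 3 clause(s); 3 remain; assigned so far: [3]
unit clause [-5] forces x5=F; simplify:
  drop 5 from [5, 4] -> [4]
  satisfied 1 clause(s); 2 remain; assigned so far: [3, 5]
unit clause [4] forces x4=T; simplify:
  satisfied 2 clause(s); 0 remain; assigned so far: [3, 4, 5]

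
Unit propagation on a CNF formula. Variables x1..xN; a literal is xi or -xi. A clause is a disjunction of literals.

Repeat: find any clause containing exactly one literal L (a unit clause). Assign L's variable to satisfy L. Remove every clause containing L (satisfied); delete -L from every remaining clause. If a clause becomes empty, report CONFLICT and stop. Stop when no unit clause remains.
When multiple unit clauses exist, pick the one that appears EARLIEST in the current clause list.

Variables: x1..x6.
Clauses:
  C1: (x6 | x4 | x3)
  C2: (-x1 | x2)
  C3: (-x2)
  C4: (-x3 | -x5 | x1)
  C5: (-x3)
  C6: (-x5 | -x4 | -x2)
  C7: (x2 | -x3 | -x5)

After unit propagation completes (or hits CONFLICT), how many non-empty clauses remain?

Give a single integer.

Answer: 1

Derivation:
unit clause [-2] forces x2=F; simplify:
  drop 2 from [-1, 2] -> [-1]
  drop 2 from [2, -3, -5] -> [-3, -5]
  satisfied 2 clause(s); 5 remain; assigned so far: [2]
unit clause [-1] forces x1=F; simplify:
  drop 1 from [-3, -5, 1] -> [-3, -5]
  satisfied 1 clause(s); 4 remain; assigned so far: [1, 2]
unit clause [-3] forces x3=F; simplify:
  drop 3 from [6, 4, 3] -> [6, 4]
  satisfied 3 clause(s); 1 remain; assigned so far: [1, 2, 3]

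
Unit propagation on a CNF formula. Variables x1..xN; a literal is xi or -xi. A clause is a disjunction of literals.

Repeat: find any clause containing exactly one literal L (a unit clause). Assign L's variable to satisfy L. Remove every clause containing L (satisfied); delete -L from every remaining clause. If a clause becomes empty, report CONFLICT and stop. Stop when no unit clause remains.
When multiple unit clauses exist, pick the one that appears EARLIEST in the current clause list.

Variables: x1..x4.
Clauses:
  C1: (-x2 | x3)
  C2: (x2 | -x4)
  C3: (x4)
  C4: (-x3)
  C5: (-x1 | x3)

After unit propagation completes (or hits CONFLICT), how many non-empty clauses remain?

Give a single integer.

unit clause [4] forces x4=T; simplify:
  drop -4 from [2, -4] -> [2]
  satisfied 1 clause(s); 4 remain; assigned so far: [4]
unit clause [2] forces x2=T; simplify:
  drop -2 from [-2, 3] -> [3]
  satisfied 1 clause(s); 3 remain; assigned so far: [2, 4]
unit clause [3] forces x3=T; simplify:
  drop -3 from [-3] -> [] (empty!)
  satisfied 2 clause(s); 1 remain; assigned so far: [2, 3, 4]
CONFLICT (empty clause)

Answer: 0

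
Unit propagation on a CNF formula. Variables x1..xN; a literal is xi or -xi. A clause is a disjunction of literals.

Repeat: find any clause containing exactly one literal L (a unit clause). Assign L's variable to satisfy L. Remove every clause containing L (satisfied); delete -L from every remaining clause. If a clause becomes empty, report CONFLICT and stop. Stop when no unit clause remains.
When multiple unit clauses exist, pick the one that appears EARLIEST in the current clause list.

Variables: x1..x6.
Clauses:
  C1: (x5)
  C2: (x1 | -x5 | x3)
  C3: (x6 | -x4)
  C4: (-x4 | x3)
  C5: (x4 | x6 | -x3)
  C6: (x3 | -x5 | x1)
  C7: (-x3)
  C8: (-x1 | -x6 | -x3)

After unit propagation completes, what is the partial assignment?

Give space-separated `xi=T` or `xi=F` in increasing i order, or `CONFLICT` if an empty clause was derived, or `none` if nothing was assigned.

unit clause [5] forces x5=T; simplify:
  drop -5 from [1, -5, 3] -> [1, 3]
  drop -5 from [3, -5, 1] -> [3, 1]
  satisfied 1 clause(s); 7 remain; assigned so far: [5]
unit clause [-3] forces x3=F; simplify:
  drop 3 from [1, 3] -> [1]
  drop 3 from [-4, 3] -> [-4]
  drop 3 from [3, 1] -> [1]
  satisfied 3 clause(s); 4 remain; assigned so far: [3, 5]
unit clause [1] forces x1=T; simplify:
  satisfied 2 clause(s); 2 remain; assigned so far: [1, 3, 5]
unit clause [-4] forces x4=F; simplify:
  satisfied 2 clause(s); 0 remain; assigned so far: [1, 3, 4, 5]

Answer: x1=T x3=F x4=F x5=T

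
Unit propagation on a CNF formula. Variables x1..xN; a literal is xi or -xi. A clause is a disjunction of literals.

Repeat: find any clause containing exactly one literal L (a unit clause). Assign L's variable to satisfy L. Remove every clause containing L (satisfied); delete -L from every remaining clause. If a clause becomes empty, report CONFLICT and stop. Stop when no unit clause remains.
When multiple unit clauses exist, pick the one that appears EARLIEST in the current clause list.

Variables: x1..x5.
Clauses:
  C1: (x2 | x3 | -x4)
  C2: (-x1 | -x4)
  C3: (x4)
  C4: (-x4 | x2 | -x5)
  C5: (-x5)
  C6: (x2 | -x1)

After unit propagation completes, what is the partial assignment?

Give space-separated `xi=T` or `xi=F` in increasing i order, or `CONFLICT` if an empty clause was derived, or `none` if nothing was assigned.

unit clause [4] forces x4=T; simplify:
  drop -4 from [2, 3, -4] -> [2, 3]
  drop -4 from [-1, -4] -> [-1]
  drop -4 from [-4, 2, -5] -> [2, -5]
  satisfied 1 clause(s); 5 remain; assigned so far: [4]
unit clause [-1] forces x1=F; simplify:
  satisfied 2 clause(s); 3 remain; assigned so far: [1, 4]
unit clause [-5] forces x5=F; simplify:
  satisfied 2 clause(s); 1 remain; assigned so far: [1, 4, 5]

Answer: x1=F x4=T x5=F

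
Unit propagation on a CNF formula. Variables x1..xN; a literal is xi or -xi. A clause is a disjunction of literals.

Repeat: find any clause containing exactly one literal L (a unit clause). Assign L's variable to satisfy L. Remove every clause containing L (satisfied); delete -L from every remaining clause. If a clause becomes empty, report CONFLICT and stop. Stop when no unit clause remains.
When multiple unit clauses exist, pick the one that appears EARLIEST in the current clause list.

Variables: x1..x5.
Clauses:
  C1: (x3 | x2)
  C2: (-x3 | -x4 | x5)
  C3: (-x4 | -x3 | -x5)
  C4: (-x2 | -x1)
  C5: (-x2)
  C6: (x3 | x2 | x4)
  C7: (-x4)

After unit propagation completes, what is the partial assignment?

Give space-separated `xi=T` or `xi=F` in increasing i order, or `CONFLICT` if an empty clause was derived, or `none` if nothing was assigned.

unit clause [-2] forces x2=F; simplify:
  drop 2 from [3, 2] -> [3]
  drop 2 from [3, 2, 4] -> [3, 4]
  satisfied 2 clause(s); 5 remain; assigned so far: [2]
unit clause [3] forces x3=T; simplify:
  drop -3 from [-3, -4, 5] -> [-4, 5]
  drop -3 from [-4, -3, -5] -> [-4, -5]
  satisfied 2 clause(s); 3 remain; assigned so far: [2, 3]
unit clause [-4] forces x4=F; simplify:
  satisfied 3 clause(s); 0 remain; assigned so far: [2, 3, 4]

Answer: x2=F x3=T x4=F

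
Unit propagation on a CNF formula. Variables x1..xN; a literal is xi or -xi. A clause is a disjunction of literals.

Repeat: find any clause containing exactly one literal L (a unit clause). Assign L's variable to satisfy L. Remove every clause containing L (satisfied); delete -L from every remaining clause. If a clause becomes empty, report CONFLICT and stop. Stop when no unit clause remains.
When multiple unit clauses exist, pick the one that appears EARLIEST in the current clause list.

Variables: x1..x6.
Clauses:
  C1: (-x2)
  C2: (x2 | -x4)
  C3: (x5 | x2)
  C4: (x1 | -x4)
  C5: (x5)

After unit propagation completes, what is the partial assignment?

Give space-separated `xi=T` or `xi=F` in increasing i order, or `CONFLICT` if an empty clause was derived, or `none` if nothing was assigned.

Answer: x2=F x4=F x5=T

Derivation:
unit clause [-2] forces x2=F; simplify:
  drop 2 from [2, -4] -> [-4]
  drop 2 from [5, 2] -> [5]
  satisfied 1 clause(s); 4 remain; assigned so far: [2]
unit clause [-4] forces x4=F; simplify:
  satisfied 2 clause(s); 2 remain; assigned so far: [2, 4]
unit clause [5] forces x5=T; simplify:
  satisfied 2 clause(s); 0 remain; assigned so far: [2, 4, 5]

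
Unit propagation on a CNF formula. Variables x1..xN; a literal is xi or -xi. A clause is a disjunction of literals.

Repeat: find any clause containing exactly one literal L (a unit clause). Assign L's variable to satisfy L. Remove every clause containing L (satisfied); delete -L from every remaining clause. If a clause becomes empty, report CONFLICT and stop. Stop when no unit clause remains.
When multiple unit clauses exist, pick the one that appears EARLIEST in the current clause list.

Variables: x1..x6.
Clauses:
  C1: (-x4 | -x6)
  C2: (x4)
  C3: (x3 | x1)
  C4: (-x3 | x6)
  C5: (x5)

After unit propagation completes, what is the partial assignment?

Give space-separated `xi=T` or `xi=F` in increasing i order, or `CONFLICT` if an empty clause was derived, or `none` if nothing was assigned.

unit clause [4] forces x4=T; simplify:
  drop -4 from [-4, -6] -> [-6]
  satisfied 1 clause(s); 4 remain; assigned so far: [4]
unit clause [-6] forces x6=F; simplify:
  drop 6 from [-3, 6] -> [-3]
  satisfied 1 clause(s); 3 remain; assigned so far: [4, 6]
unit clause [-3] forces x3=F; simplify:
  drop 3 from [3, 1] -> [1]
  satisfied 1 clause(s); 2 remain; assigned so far: [3, 4, 6]
unit clause [1] forces x1=T; simplify:
  satisfied 1 clause(s); 1 remain; assigned so far: [1, 3, 4, 6]
unit clause [5] forces x5=T; simplify:
  satisfied 1 clause(s); 0 remain; assigned so far: [1, 3, 4, 5, 6]

Answer: x1=T x3=F x4=T x5=T x6=F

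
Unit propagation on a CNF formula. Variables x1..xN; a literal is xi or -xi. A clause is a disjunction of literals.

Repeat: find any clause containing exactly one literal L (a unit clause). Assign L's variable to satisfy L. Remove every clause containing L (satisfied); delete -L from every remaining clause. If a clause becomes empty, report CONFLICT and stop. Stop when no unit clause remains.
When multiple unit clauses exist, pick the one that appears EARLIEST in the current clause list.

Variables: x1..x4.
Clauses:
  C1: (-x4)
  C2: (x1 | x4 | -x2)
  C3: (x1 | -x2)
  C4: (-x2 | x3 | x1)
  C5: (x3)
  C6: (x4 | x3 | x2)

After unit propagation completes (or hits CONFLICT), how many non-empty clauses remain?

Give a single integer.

unit clause [-4] forces x4=F; simplify:
  drop 4 from [1, 4, -2] -> [1, -2]
  drop 4 from [4, 3, 2] -> [3, 2]
  satisfied 1 clause(s); 5 remain; assigned so far: [4]
unit clause [3] forces x3=T; simplify:
  satisfied 3 clause(s); 2 remain; assigned so far: [3, 4]

Answer: 2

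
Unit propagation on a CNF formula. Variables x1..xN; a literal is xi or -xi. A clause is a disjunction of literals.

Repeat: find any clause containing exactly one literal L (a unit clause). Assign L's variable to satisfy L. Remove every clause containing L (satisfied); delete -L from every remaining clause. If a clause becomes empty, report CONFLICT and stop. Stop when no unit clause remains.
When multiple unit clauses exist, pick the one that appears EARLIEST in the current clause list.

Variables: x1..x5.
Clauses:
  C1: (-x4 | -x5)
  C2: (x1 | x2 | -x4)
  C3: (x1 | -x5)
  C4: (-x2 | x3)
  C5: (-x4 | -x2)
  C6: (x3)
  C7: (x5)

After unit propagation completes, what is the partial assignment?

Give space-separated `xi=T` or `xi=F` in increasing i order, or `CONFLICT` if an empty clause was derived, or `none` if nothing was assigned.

Answer: x1=T x3=T x4=F x5=T

Derivation:
unit clause [3] forces x3=T; simplify:
  satisfied 2 clause(s); 5 remain; assigned so far: [3]
unit clause [5] forces x5=T; simplify:
  drop -5 from [-4, -5] -> [-4]
  drop -5 from [1, -5] -> [1]
  satisfied 1 clause(s); 4 remain; assigned so far: [3, 5]
unit clause [-4] forces x4=F; simplify:
  satisfied 3 clause(s); 1 remain; assigned so far: [3, 4, 5]
unit clause [1] forces x1=T; simplify:
  satisfied 1 clause(s); 0 remain; assigned so far: [1, 3, 4, 5]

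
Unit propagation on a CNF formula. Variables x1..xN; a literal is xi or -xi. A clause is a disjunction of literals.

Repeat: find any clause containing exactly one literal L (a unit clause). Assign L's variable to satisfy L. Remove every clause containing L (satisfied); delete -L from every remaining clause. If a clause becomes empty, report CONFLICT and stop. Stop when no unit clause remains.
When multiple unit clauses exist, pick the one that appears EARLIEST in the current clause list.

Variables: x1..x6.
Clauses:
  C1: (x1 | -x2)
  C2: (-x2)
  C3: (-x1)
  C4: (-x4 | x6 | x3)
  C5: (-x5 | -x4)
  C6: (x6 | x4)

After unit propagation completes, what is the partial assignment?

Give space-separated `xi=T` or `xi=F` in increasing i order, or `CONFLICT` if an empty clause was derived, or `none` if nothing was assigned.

Answer: x1=F x2=F

Derivation:
unit clause [-2] forces x2=F; simplify:
  satisfied 2 clause(s); 4 remain; assigned so far: [2]
unit clause [-1] forces x1=F; simplify:
  satisfied 1 clause(s); 3 remain; assigned so far: [1, 2]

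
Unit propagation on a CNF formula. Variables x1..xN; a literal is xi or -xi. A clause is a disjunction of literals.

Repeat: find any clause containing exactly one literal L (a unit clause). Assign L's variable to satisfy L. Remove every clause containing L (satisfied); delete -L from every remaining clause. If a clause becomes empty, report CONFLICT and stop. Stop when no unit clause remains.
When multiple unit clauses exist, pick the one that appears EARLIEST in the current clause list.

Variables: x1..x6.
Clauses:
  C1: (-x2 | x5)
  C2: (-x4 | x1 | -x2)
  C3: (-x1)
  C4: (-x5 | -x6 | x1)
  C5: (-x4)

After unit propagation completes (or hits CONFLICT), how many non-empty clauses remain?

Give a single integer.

unit clause [-1] forces x1=F; simplify:
  drop 1 from [-4, 1, -2] -> [-4, -2]
  drop 1 from [-5, -6, 1] -> [-5, -6]
  satisfied 1 clause(s); 4 remain; assigned so far: [1]
unit clause [-4] forces x4=F; simplify:
  satisfied 2 clause(s); 2 remain; assigned so far: [1, 4]

Answer: 2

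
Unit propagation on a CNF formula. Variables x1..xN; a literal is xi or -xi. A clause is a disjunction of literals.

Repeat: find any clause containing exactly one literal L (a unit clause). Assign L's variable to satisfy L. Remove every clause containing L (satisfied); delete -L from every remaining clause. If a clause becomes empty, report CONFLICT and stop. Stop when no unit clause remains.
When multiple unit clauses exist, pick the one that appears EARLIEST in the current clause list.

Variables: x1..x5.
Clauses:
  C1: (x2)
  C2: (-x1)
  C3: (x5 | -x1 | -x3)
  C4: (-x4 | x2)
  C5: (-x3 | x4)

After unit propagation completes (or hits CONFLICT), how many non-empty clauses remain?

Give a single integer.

Answer: 1

Derivation:
unit clause [2] forces x2=T; simplify:
  satisfied 2 clause(s); 3 remain; assigned so far: [2]
unit clause [-1] forces x1=F; simplify:
  satisfied 2 clause(s); 1 remain; assigned so far: [1, 2]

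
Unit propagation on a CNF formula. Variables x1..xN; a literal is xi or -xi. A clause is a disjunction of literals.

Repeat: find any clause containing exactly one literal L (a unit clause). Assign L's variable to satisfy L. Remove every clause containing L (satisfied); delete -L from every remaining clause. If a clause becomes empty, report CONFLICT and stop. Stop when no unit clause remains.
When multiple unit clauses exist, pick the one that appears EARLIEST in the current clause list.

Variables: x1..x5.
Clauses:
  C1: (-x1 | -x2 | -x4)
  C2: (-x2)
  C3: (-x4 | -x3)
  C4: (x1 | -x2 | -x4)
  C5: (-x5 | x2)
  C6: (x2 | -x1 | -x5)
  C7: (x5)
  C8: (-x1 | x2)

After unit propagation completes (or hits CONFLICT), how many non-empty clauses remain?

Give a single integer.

unit clause [-2] forces x2=F; simplify:
  drop 2 from [-5, 2] -> [-5]
  drop 2 from [2, -1, -5] -> [-1, -5]
  drop 2 from [-1, 2] -> [-1]
  satisfied 3 clause(s); 5 remain; assigned so far: [2]
unit clause [-5] forces x5=F; simplify:
  drop 5 from [5] -> [] (empty!)
  satisfied 2 clause(s); 3 remain; assigned so far: [2, 5]
CONFLICT (empty clause)

Answer: 2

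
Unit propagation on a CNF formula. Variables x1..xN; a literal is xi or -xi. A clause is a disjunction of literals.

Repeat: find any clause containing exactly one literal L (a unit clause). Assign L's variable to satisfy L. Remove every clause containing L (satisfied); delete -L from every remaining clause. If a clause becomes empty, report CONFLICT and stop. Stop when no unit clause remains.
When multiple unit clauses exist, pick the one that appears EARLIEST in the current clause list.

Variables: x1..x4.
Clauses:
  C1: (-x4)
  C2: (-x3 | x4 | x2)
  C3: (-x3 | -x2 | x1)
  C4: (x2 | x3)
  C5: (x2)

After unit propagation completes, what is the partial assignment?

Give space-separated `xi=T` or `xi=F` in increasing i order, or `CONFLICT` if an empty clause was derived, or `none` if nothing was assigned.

Answer: x2=T x4=F

Derivation:
unit clause [-4] forces x4=F; simplify:
  drop 4 from [-3, 4, 2] -> [-3, 2]
  satisfied 1 clause(s); 4 remain; assigned so far: [4]
unit clause [2] forces x2=T; simplify:
  drop -2 from [-3, -2, 1] -> [-3, 1]
  satisfied 3 clause(s); 1 remain; assigned so far: [2, 4]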